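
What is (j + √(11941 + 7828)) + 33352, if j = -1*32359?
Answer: 993 + √19769 ≈ 1133.6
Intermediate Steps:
j = -32359
(j + √(11941 + 7828)) + 33352 = (-32359 + √(11941 + 7828)) + 33352 = (-32359 + √19769) + 33352 = 993 + √19769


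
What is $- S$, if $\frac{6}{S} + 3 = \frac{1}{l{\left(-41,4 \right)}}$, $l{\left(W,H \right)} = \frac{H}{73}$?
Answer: $- \frac{24}{61} \approx -0.39344$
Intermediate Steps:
$l{\left(W,H \right)} = \frac{H}{73}$ ($l{\left(W,H \right)} = H \frac{1}{73} = \frac{H}{73}$)
$S = \frac{24}{61}$ ($S = \frac{6}{-3 + \frac{1}{\frac{1}{73} \cdot 4}} = \frac{6}{-3 + \frac{1}{\frac{4}{73}}} = \frac{6}{-3 + \frac{73}{4}} = \frac{6}{\frac{61}{4}} = 6 \cdot \frac{4}{61} = \frac{24}{61} \approx 0.39344$)
$- S = \left(-1\right) \frac{24}{61} = - \frac{24}{61}$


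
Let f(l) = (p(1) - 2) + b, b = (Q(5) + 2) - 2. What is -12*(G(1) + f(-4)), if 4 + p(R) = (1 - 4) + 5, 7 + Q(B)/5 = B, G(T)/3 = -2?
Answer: 240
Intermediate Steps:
G(T) = -6 (G(T) = 3*(-2) = -6)
Q(B) = -35 + 5*B
p(R) = -2 (p(R) = -4 + ((1 - 4) + 5) = -4 + (-3 + 5) = -4 + 2 = -2)
b = -10 (b = ((-35 + 5*5) + 2) - 2 = ((-35 + 25) + 2) - 2 = (-10 + 2) - 2 = -8 - 2 = -10)
f(l) = -14 (f(l) = (-2 - 2) - 10 = -4 - 10 = -14)
-12*(G(1) + f(-4)) = -12*(-6 - 14) = -12*(-20) = 240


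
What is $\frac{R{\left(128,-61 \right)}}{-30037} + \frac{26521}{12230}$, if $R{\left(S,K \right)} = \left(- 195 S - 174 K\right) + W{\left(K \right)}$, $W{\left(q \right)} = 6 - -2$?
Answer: $\frac{971965017}{367352510} \approx 2.6459$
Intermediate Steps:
$W{\left(q \right)} = 8$ ($W{\left(q \right)} = 6 + 2 = 8$)
$R{\left(S,K \right)} = 8 - 195 S - 174 K$ ($R{\left(S,K \right)} = \left(- 195 S - 174 K\right) + 8 = 8 - 195 S - 174 K$)
$\frac{R{\left(128,-61 \right)}}{-30037} + \frac{26521}{12230} = \frac{8 - 24960 - -10614}{-30037} + \frac{26521}{12230} = \left(8 - 24960 + 10614\right) \left(- \frac{1}{30037}\right) + 26521 \cdot \frac{1}{12230} = \left(-14338\right) \left(- \frac{1}{30037}\right) + \frac{26521}{12230} = \frac{14338}{30037} + \frac{26521}{12230} = \frac{971965017}{367352510}$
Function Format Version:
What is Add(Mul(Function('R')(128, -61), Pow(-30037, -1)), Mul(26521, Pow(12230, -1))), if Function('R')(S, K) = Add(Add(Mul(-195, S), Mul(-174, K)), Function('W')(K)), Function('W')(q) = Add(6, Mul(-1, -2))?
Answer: Rational(971965017, 367352510) ≈ 2.6459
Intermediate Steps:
Function('W')(q) = 8 (Function('W')(q) = Add(6, 2) = 8)
Function('R')(S, K) = Add(8, Mul(-195, S), Mul(-174, K)) (Function('R')(S, K) = Add(Add(Mul(-195, S), Mul(-174, K)), 8) = Add(8, Mul(-195, S), Mul(-174, K)))
Add(Mul(Function('R')(128, -61), Pow(-30037, -1)), Mul(26521, Pow(12230, -1))) = Add(Mul(Add(8, Mul(-195, 128), Mul(-174, -61)), Pow(-30037, -1)), Mul(26521, Pow(12230, -1))) = Add(Mul(Add(8, -24960, 10614), Rational(-1, 30037)), Mul(26521, Rational(1, 12230))) = Add(Mul(-14338, Rational(-1, 30037)), Rational(26521, 12230)) = Add(Rational(14338, 30037), Rational(26521, 12230)) = Rational(971965017, 367352510)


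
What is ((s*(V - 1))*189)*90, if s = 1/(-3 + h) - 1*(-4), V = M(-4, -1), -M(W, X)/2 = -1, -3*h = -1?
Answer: 246645/4 ≈ 61661.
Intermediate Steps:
h = 1/3 (h = -1/3*(-1) = 1/3 ≈ 0.33333)
M(W, X) = 2 (M(W, X) = -2*(-1) = 2)
V = 2
s = 29/8 (s = 1/(-3 + 1/3) - 1*(-4) = 1/(-8/3) + 4 = -3/8 + 4 = 29/8 ≈ 3.6250)
((s*(V - 1))*189)*90 = ((29*(2 - 1)/8)*189)*90 = (((29/8)*1)*189)*90 = ((29/8)*189)*90 = (5481/8)*90 = 246645/4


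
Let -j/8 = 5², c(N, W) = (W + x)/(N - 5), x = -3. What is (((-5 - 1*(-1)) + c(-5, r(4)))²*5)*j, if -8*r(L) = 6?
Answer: -105125/8 ≈ -13141.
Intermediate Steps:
r(L) = -¾ (r(L) = -⅛*6 = -¾)
c(N, W) = (-3 + W)/(-5 + N) (c(N, W) = (W - 3)/(N - 5) = (-3 + W)/(-5 + N))
j = -200 (j = -8*5² = -8*25 = -200)
(((-5 - 1*(-1)) + c(-5, r(4)))²*5)*j = (((-5 - 1*(-1)) + (-3 - ¾)/(-5 - 5))²*5)*(-200) = (((-5 + 1) - 15/4/(-10))²*5)*(-200) = ((-4 - ⅒*(-15/4))²*5)*(-200) = ((-4 + 3/8)²*5)*(-200) = ((-29/8)²*5)*(-200) = ((841/64)*5)*(-200) = (4205/64)*(-200) = -105125/8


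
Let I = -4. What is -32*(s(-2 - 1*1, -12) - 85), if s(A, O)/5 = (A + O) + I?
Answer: 5760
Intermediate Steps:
s(A, O) = -20 + 5*A + 5*O (s(A, O) = 5*((A + O) - 4) = 5*(-4 + A + O) = -20 + 5*A + 5*O)
-32*(s(-2 - 1*1, -12) - 85) = -32*((-20 + 5*(-2 - 1*1) + 5*(-12)) - 85) = -32*((-20 + 5*(-2 - 1) - 60) - 85) = -32*((-20 + 5*(-3) - 60) - 85) = -32*((-20 - 15 - 60) - 85) = -32*(-95 - 85) = -32*(-180) = 5760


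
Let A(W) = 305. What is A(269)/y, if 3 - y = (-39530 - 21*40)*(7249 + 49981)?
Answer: 305/2310375103 ≈ 1.3201e-7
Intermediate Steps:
y = 2310375103 (y = 3 - (-39530 - 21*40)*(7249 + 49981) = 3 - (-39530 - 840)*57230 = 3 - (-40370)*57230 = 3 - 1*(-2310375100) = 3 + 2310375100 = 2310375103)
A(269)/y = 305/2310375103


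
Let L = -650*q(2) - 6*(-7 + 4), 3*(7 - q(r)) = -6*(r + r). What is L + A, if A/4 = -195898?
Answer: -793324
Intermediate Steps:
A = -783592 (A = 4*(-195898) = -783592)
q(r) = 7 + 4*r (q(r) = 7 - (-2)*(r + r) = 7 - (-2)*2*r = 7 - (-4)*r = 7 + 4*r)
L = -9732 (L = -650*(7 + 4*2) - 6*(-7 + 4) = -650*(7 + 8) - 6*(-3) = -650*15 + 18 = -9750 + 18 = -9732)
L + A = -9732 - 783592 = -793324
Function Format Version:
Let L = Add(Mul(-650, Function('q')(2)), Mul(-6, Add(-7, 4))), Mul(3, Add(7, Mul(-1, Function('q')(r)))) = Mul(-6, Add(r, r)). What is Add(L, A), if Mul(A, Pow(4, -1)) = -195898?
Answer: -793324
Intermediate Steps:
A = -783592 (A = Mul(4, -195898) = -783592)
Function('q')(r) = Add(7, Mul(4, r)) (Function('q')(r) = Add(7, Mul(Rational(-1, 3), Mul(-6, Add(r, r)))) = Add(7, Mul(Rational(-1, 3), Mul(-6, Mul(2, r)))) = Add(7, Mul(Rational(-1, 3), Mul(-12, r))) = Add(7, Mul(4, r)))
L = -9732 (L = Add(Mul(-650, Add(7, Mul(4, 2))), Mul(-6, Add(-7, 4))) = Add(Mul(-650, Add(7, 8)), Mul(-6, -3)) = Add(Mul(-650, 15), 18) = Add(-9750, 18) = -9732)
Add(L, A) = Add(-9732, -783592) = -793324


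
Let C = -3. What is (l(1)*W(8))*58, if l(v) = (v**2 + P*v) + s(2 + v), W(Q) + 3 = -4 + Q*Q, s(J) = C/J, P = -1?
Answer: -3306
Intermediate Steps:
s(J) = -3/J
W(Q) = -7 + Q**2 (W(Q) = -3 + (-4 + Q*Q) = -3 + (-4 + Q**2) = -7 + Q**2)
l(v) = v**2 - v - 3/(2 + v) (l(v) = (v**2 - v) - 3/(2 + v) = v**2 - v - 3/(2 + v))
(l(1)*W(8))*58 = (((-3 + 1*(-1 + 1)*(2 + 1))/(2 + 1))*(-7 + 8**2))*58 = (((-3 + 1*0*3)/3)*(-7 + 64))*58 = (((-3 + 0)/3)*57)*58 = (((1/3)*(-3))*57)*58 = -1*57*58 = -57*58 = -3306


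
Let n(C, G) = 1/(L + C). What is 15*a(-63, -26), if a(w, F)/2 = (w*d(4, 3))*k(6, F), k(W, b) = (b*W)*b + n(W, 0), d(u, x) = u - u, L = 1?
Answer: 0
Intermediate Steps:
n(C, G) = 1/(1 + C)
d(u, x) = 0
k(W, b) = 1/(1 + W) + W*b² (k(W, b) = (b*W)*b + 1/(1 + W) = (W*b)*b + 1/(1 + W) = W*b² + 1/(1 + W) = 1/(1 + W) + W*b²)
a(w, F) = 0 (a(w, F) = 2*((w*0)*((1 + 6*F²*(1 + 6))/(1 + 6))) = 2*(0*((1 + 6*F²*7)/7)) = 2*(0*((1 + 42*F²)/7)) = 2*(0*(⅐ + 6*F²)) = 2*0 = 0)
15*a(-63, -26) = 15*0 = 0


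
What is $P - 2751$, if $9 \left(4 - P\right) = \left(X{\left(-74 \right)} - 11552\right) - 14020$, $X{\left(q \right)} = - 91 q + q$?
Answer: $- \frac{1937}{3} \approx -645.67$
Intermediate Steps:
$X{\left(q \right)} = - 90 q$
$P = \frac{6316}{3}$ ($P = 4 - \frac{\left(\left(-90\right) \left(-74\right) - 11552\right) - 14020}{9} = 4 - \frac{\left(6660 - 11552\right) - 14020}{9} = 4 - \frac{-4892 - 14020}{9} = 4 - - \frac{6304}{3} = 4 + \frac{6304}{3} = \frac{6316}{3} \approx 2105.3$)
$P - 2751 = \frac{6316}{3} - 2751 = - \frac{1937}{3}$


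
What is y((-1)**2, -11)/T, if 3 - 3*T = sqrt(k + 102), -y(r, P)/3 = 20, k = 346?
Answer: 540/439 + 1440*sqrt(7)/439 ≈ 9.9086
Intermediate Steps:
y(r, P) = -60 (y(r, P) = -3*20 = -60)
T = 1 - 8*sqrt(7)/3 (T = 1 - sqrt(346 + 102)/3 = 1 - 8*sqrt(7)/3 ≈ -6.0553)
y((-1)**2, -11)/T = -60/(1 - 8*sqrt(7)/3)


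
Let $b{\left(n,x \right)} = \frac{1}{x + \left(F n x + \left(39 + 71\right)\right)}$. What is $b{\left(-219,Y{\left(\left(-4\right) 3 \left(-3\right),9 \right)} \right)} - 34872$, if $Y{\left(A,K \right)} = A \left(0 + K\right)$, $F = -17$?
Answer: $- \frac{42079554191}{1206686} \approx -34872.0$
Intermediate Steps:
$Y{\left(A,K \right)} = A K$
$b{\left(n,x \right)} = \frac{1}{110 + x - 17 n x}$ ($b{\left(n,x \right)} = \frac{1}{x + \left(- 17 n x + \left(39 + 71\right)\right)} = \frac{1}{x - \left(-110 + 17 n x\right)} = \frac{1}{110 + x - 17 n x}$)
$b{\left(-219,Y{\left(\left(-4\right) 3 \left(-3\right),9 \right)} \right)} - 34872 = \frac{1}{110 + \left(-4\right) 3 \left(-3\right) 9 - - 3723 \left(-4\right) 3 \left(-3\right) 9} - 34872 = \frac{1}{110 + \left(-12\right) \left(-3\right) 9 - - 3723 \left(-12\right) \left(-3\right) 9} - 34872 = \frac{1}{110 + 36 \cdot 9 - - 3723 \cdot 36 \cdot 9} - 34872 = \frac{1}{110 + 324 - \left(-3723\right) 324} - 34872 = \frac{1}{110 + 324 + 1206252} - 34872 = \frac{1}{1206686} - 34872 = - \frac{42079554191}{1206686}$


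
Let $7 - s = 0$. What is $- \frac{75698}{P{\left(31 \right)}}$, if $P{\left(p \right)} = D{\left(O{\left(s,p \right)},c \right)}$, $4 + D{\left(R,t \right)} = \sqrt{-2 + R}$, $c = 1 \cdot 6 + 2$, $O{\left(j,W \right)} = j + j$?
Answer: $75698 + 37849 \sqrt{3} \approx 1.4125 \cdot 10^{5}$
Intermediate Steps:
$s = 7$ ($s = 7 - 0 = 7 + 0 = 7$)
$O{\left(j,W \right)} = 2 j$
$c = 8$ ($c = 6 + 2 = 8$)
$D{\left(R,t \right)} = -4 + \sqrt{-2 + R}$
$P{\left(p \right)} = -4 + 2 \sqrt{3}$ ($P{\left(p \right)} = -4 + \sqrt{-2 + 2 \cdot 7} = -4 + \sqrt{-2 + 14} = -4 + \sqrt{12} = -4 + 2 \sqrt{3}$)
$- \frac{75698}{P{\left(31 \right)}} = - \frac{75698}{-4 + 2 \sqrt{3}}$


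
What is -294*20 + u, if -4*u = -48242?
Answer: 12361/2 ≈ 6180.5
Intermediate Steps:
u = 24121/2 (u = -¼*(-48242) = 24121/2 ≈ 12061.)
-294*20 + u = -294*20 + 24121/2 = -5880 + 24121/2 = 12361/2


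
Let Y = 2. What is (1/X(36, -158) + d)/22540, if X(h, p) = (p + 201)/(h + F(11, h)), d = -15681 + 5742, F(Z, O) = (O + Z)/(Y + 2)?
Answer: -1709317/3876880 ≈ -0.44090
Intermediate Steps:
F(Z, O) = O/4 + Z/4 (F(Z, O) = (O + Z)/(2 + 2) = (O + Z)/4 = (O + Z)*(¼) = O/4 + Z/4)
d = -9939
X(h, p) = (201 + p)/(11/4 + 5*h/4) (X(h, p) = (p + 201)/(h + (h/4 + (¼)*11)) = (201 + p)/(h + (h/4 + 11/4)) = (201 + p)/(h + (11/4 + h/4)) = (201 + p)/(11/4 + 5*h/4))
(1/X(36, -158) + d)/22540 = (1/(4*(201 - 158)/(11 + 5*36)) - 9939)/22540 = (1/(4*43/(11 + 180)) - 9939)*(1/22540) = (1/(4*43/191) - 9939)*(1/22540) = (1/(4*(1/191)*43) - 9939)*(1/22540) = (1/(172/191) - 9939)*(1/22540) = (191/172 - 9939)*(1/22540) = -1709317/172*1/22540 = -1709317/3876880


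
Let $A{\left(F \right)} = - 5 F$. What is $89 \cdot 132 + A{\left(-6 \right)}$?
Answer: $11778$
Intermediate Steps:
$89 \cdot 132 + A{\left(-6 \right)} = 89 \cdot 132 - -30 = 11748 + 30 = 11778$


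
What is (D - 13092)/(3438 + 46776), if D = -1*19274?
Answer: -16183/25107 ≈ -0.64456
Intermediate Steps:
D = -19274
(D - 13092)/(3438 + 46776) = (-19274 - 13092)/(3438 + 46776) = -32366/50214 = -32366*1/50214 = -16183/25107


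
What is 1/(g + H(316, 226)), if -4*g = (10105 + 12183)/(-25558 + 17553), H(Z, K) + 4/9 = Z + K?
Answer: 72045/39066518 ≈ 0.0018442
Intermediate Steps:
H(Z, K) = -4/9 + K + Z (H(Z, K) = -4/9 + (Z + K) = -4/9 + (K + Z) = -4/9 + K + Z)
g = 5572/8005 (g = -(10105 + 12183)/(4*(-25558 + 17553)) = -5572/(-8005) = -5572*(-1)/8005 = -1/4*(-22288/8005) = 5572/8005 ≈ 0.69606)
1/(g + H(316, 226)) = 1/(5572/8005 + (-4/9 + 226 + 316)) = 1/(5572/8005 + 4874/9) = 1/(39066518/72045) = 72045/39066518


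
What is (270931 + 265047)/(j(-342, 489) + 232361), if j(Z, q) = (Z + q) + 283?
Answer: 535978/232791 ≈ 2.3024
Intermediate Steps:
j(Z, q) = 283 + Z + q
(270931 + 265047)/(j(-342, 489) + 232361) = (270931 + 265047)/((283 - 342 + 489) + 232361) = 535978/(430 + 232361) = 535978/232791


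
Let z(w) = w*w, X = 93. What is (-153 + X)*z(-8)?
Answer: -3840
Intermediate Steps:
z(w) = w²
(-153 + X)*z(-8) = (-153 + 93)*(-8)² = -60*64 = -3840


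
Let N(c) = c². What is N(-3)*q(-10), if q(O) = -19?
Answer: -171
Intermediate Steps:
N(-3)*q(-10) = (-3)²*(-19) = 9*(-19) = -171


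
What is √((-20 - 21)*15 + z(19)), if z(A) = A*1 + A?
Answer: I*√577 ≈ 24.021*I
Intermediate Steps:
z(A) = 2*A (z(A) = A + A = 2*A)
√((-20 - 21)*15 + z(19)) = √((-20 - 21)*15 + 2*19) = √(-41*15 + 38) = √(-615 + 38) = √(-577) = I*√577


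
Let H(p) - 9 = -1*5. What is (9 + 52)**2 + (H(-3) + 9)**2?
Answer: 3890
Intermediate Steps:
H(p) = 4 (H(p) = 9 - 1*5 = 9 - 5 = 4)
(9 + 52)**2 + (H(-3) + 9)**2 = (9 + 52)**2 + (4 + 9)**2 = 61**2 + 13**2 = 3721 + 169 = 3890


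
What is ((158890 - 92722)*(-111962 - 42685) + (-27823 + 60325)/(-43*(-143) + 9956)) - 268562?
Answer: -164801679977588/16105 ≈ -1.0233e+10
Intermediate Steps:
((158890 - 92722)*(-111962 - 42685) + (-27823 + 60325)/(-43*(-143) + 9956)) - 268562 = (66168*(-154647) + 32502/(6149 + 9956)) - 268562 = (-10232682696 + 32502/16105) - 268562 = -164797354786578/16105 - 268562 = -164801679977588/16105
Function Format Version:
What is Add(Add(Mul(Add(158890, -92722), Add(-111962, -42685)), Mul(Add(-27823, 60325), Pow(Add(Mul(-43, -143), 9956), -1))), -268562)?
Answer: Rational(-164801679977588, 16105) ≈ -1.0233e+10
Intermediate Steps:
Add(Add(Mul(Add(158890, -92722), Add(-111962, -42685)), Mul(Add(-27823, 60325), Pow(Add(Mul(-43, -143), 9956), -1))), -268562) = Add(Add(Mul(66168, -154647), Mul(32502, Pow(Add(6149, 9956), -1))), -268562) = Add(Add(-10232682696, Mul(32502, Pow(16105, -1))), -268562) = Add(Add(-10232682696, Mul(32502, Rational(1, 16105))), -268562) = Add(Add(-10232682696, Rational(32502, 16105)), -268562) = Add(Rational(-164797354786578, 16105), -268562) = Rational(-164801679977588, 16105)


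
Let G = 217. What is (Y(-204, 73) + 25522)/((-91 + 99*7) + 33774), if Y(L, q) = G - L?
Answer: 25943/34376 ≈ 0.75468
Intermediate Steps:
Y(L, q) = 217 - L
(Y(-204, 73) + 25522)/((-91 + 99*7) + 33774) = ((217 - 1*(-204)) + 25522)/((-91 + 99*7) + 33774) = ((217 + 204) + 25522)/((-91 + 693) + 33774) = (421 + 25522)/(602 + 33774) = 25943/34376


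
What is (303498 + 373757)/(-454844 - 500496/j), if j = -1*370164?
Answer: -4178256997/2806106232 ≈ -1.4890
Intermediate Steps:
j = -370164
(303498 + 373757)/(-454844 - 500496/j) = (303498 + 373757)/(-454844 - 500496/(-370164)) = 677255/(-454844 - 500496*(-1/370164)) = 677255/(-454844 + 41708/30847) = 677255/(-14030531160/30847) = 677255*(-30847/14030531160) = -4178256997/2806106232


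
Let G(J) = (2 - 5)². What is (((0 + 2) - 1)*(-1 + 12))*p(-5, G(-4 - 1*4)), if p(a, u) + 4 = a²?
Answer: 231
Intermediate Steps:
G(J) = 9 (G(J) = (-3)² = 9)
p(a, u) = -4 + a²
(((0 + 2) - 1)*(-1 + 12))*p(-5, G(-4 - 1*4)) = (((0 + 2) - 1)*(-1 + 12))*(-4 + (-5)²) = ((2 - 1)*11)*(-4 + 25) = (1*11)*21 = 11*21 = 231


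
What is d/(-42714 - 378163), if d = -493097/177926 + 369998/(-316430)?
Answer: 110931473929/11847924120752930 ≈ 9.3629e-6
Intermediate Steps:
d = -110931473929/28150562090 (d = -493097*1/177926 + 369998*(-1/316430) = -493097/177926 - 184999/158215 = -110931473929/28150562090 ≈ -3.9406)
d/(-42714 - 378163) = -110931473929/(28150562090*(-42714 - 378163)) = -110931473929/28150562090/(-420877) = -110931473929/28150562090*(-1/420877) = 110931473929/11847924120752930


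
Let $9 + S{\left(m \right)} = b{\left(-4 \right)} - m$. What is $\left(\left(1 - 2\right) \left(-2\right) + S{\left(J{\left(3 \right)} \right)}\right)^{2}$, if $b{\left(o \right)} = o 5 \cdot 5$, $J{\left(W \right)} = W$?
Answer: $12100$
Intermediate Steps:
$b{\left(o \right)} = 25 o$ ($b{\left(o \right)} = 5 o 5 = 25 o$)
$S{\left(m \right)} = -109 - m$ ($S{\left(m \right)} = -9 - \left(100 + m\right) = -109 - m$)
$\left(\left(1 - 2\right) \left(-2\right) + S{\left(J{\left(3 \right)} \right)}\right)^{2} = \left(\left(1 - 2\right) \left(-2\right) - 112\right)^{2} = \left(\left(-1\right) \left(-2\right) - 112\right)^{2} = \left(2 - 112\right)^{2} = \left(-110\right)^{2} = 12100$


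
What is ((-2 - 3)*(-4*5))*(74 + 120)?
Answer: 19400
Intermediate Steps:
((-2 - 3)*(-4*5))*(74 + 120) = -5*(-20)*194 = 100*194 = 19400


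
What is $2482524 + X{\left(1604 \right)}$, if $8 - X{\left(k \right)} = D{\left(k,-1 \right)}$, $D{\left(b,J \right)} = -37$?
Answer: $2482569$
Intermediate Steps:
$X{\left(k \right)} = 45$ ($X{\left(k \right)} = 8 - -37 = 8 + 37 = 45$)
$2482524 + X{\left(1604 \right)} = 2482524 + 45 = 2482569$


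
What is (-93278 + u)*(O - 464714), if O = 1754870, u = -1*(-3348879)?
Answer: 4200233163756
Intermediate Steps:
u = 3348879
(-93278 + u)*(O - 464714) = (-93278 + 3348879)*(1754870 - 464714) = 3255601*1290156 = 4200233163756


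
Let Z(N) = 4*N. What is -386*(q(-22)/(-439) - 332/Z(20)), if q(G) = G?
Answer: 6947421/4390 ≈ 1582.6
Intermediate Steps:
-386*(q(-22)/(-439) - 332/Z(20)) = -386*(-22/(-439) - 332/(4*20)) = -386*(-22*(-1/439) - 332/80) = -386*(22/439 - 332*1/80) = -386*(22/439 - 83/20) = -386*(-35997/8780) = 6947421/4390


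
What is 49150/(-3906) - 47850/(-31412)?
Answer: -339249425/30673818 ≈ -11.060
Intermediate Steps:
49150/(-3906) - 47850/(-31412) = 49150*(-1/3906) - 47850*(-1/31412) = -24575/1953 + 23925/15706 = -339249425/30673818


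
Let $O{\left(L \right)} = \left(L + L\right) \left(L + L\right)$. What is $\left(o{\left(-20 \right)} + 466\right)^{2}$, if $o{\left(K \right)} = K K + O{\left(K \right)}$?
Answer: $6081156$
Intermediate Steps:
$O{\left(L \right)} = 4 L^{2}$ ($O{\left(L \right)} = 2 L 2 L = 4 L^{2}$)
$o{\left(K \right)} = 5 K^{2}$ ($o{\left(K \right)} = K K + 4 K^{2} = K^{2} + 4 K^{2} = 5 K^{2}$)
$\left(o{\left(-20 \right)} + 466\right)^{2} = \left(5 \left(-20\right)^{2} + 466\right)^{2} = \left(5 \cdot 400 + 466\right)^{2} = \left(2000 + 466\right)^{2} = 2466^{2} = 6081156$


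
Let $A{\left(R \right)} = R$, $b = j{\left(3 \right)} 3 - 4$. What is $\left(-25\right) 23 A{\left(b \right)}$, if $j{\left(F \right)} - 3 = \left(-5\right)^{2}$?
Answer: $-46000$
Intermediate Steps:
$j{\left(F \right)} = 28$ ($j{\left(F \right)} = 3 + \left(-5\right)^{2} = 3 + 25 = 28$)
$b = 80$ ($b = 28 \cdot 3 - 4 = 84 - 4 = 80$)
$\left(-25\right) 23 A{\left(b \right)} = \left(-25\right) 23 \cdot 80 = \left(-575\right) 80 = -46000$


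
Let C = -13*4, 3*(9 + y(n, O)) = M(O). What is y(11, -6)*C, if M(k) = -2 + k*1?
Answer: 1820/3 ≈ 606.67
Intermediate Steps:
M(k) = -2 + k
y(n, O) = -29/3 + O/3 (y(n, O) = -9 + (-2 + O)/3 = -9 + (-⅔ + O/3) = -29/3 + O/3)
C = -52
y(11, -6)*C = (-29/3 + (⅓)*(-6))*(-52) = (-29/3 - 2)*(-52) = -35/3*(-52) = 1820/3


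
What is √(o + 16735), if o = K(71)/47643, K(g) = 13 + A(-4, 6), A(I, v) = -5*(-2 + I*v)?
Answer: 2*√9496509437991/47643 ≈ 129.36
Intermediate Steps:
A(I, v) = 10 - 5*I*v
K(g) = 143 (K(g) = 13 + (10 - 5*(-4)*6) = 13 + (10 + 120) = 13 + 130 = 143)
o = 143/47643 ≈ 0.0030015
√(o + 16735) = √(143/47643 + 16735) = √(797305748/47643) = 2*√9496509437991/47643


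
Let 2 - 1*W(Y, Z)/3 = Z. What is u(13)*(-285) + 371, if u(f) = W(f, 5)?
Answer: 2936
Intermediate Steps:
W(Y, Z) = 6 - 3*Z
u(f) = -9 (u(f) = 6 - 3*5 = 6 - 15 = -9)
u(13)*(-285) + 371 = -9*(-285) + 371 = 2565 + 371 = 2936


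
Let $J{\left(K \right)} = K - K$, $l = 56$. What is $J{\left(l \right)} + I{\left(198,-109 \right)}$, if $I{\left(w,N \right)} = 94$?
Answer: $94$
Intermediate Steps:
$J{\left(K \right)} = 0$
$J{\left(l \right)} + I{\left(198,-109 \right)} = 0 + 94 = 94$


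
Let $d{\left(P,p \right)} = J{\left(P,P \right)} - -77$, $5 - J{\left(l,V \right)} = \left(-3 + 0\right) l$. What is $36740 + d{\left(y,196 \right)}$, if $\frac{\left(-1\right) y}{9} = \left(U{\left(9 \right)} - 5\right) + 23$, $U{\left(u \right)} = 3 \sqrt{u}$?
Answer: $36093$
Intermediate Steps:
$J{\left(l,V \right)} = 5 + 3 l$ ($J{\left(l,V \right)} = 5 - \left(-3 + 0\right) l = 5 - - 3 l = 5 + 3 l$)
$y = -243$ ($y = - 9 \left(\left(3 \sqrt{9} - 5\right) + 23\right) = - 9 \left(\left(3 \cdot 3 - 5\right) + 23\right) = - 9 \left(\left(9 - 5\right) + 23\right) = - 9 \left(4 + 23\right) = \left(-9\right) 27 = -243$)
$d{\left(P,p \right)} = 82 + 3 P$ ($d{\left(P,p \right)} = \left(5 + 3 P\right) - -77 = \left(5 + 3 P\right) + 77 = 82 + 3 P$)
$36740 + d{\left(y,196 \right)} = 36740 + \left(82 + 3 \left(-243\right)\right) = 36740 + \left(82 - 729\right) = 36740 - 647 = 36093$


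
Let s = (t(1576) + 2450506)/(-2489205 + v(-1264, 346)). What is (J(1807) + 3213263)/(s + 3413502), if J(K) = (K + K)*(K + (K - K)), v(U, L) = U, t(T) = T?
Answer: 24266534713909/8501218460356 ≈ 2.8545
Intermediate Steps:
J(K) = 2*K² (J(K) = (2*K)*(K + 0) = (2*K)*K = 2*K²)
s = -2452082/2490469 (s = (1576 + 2450506)/(-2489205 - 1264) = 2452082/(-2490469) = 2452082*(-1/2490469) = -2452082/2490469 ≈ -0.98459)
(J(1807) + 3213263)/(s + 3413502) = (2*1807² + 3213263)/(-2452082/2490469 + 3413502) = (2*3265249 + 3213263)/(8501218460356/2490469) = (6530498 + 3213263)*(2490469/8501218460356) = 9743761*(2490469/8501218460356) = 24266534713909/8501218460356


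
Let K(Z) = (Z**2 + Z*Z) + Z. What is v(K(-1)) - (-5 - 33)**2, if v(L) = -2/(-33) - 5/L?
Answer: -47815/33 ≈ -1448.9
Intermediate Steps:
K(Z) = Z + 2*Z**2 (K(Z) = (Z**2 + Z**2) + Z = 2*Z**2 + Z = Z + 2*Z**2)
v(L) = 2/33 - 5/L (v(L) = -2*(-1/33) - 5/L = 2/33 - 5/L)
v(K(-1)) - (-5 - 33)**2 = (2/33 - 5*(-1/(1 + 2*(-1)))) - (-5 - 33)**2 = (2/33 - 5*(-1/(1 - 2))) - 1*(-38)**2 = (2/33 - 5/((-1*(-1)))) - 1*1444 = (2/33 - 5/1) - 1444 = (2/33 - 5*1) - 1444 = (2/33 - 5) - 1444 = -163/33 - 1444 = -47815/33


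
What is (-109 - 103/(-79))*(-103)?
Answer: 876324/79 ≈ 11093.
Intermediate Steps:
(-109 - 103/(-79))*(-103) = (-109 - 103*(-1/79))*(-103) = (-109 + 103/79)*(-103) = -8508/79*(-103) = 876324/79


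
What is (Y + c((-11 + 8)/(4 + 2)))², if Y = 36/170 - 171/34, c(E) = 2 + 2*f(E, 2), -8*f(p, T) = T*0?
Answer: 229441/28900 ≈ 7.9391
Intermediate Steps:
f(p, T) = 0 (f(p, T) = -T*0/8 = -⅛*0 = 0)
c(E) = 2 (c(E) = 2 + 2*0 = 2 + 0 = 2)
Y = -819/170 (Y = 36*(1/170) - 171*1/34 = 18/85 - 171/34 = -819/170 ≈ -4.8176)
(Y + c((-11 + 8)/(4 + 2)))² = (-819/170 + 2)² = (-479/170)² = 229441/28900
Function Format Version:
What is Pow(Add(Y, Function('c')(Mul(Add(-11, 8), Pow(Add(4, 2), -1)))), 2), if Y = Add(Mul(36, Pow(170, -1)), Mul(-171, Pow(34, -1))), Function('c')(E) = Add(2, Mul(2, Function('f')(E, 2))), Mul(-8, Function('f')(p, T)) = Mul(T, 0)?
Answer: Rational(229441, 28900) ≈ 7.9391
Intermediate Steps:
Function('f')(p, T) = 0 (Function('f')(p, T) = Mul(Rational(-1, 8), Mul(T, 0)) = Mul(Rational(-1, 8), 0) = 0)
Function('c')(E) = 2 (Function('c')(E) = Add(2, Mul(2, 0)) = Add(2, 0) = 2)
Y = Rational(-819, 170) (Y = Add(Mul(36, Rational(1, 170)), Mul(-171, Rational(1, 34))) = Add(Rational(18, 85), Rational(-171, 34)) = Rational(-819, 170) ≈ -4.8176)
Pow(Add(Y, Function('c')(Mul(Add(-11, 8), Pow(Add(4, 2), -1)))), 2) = Pow(Add(Rational(-819, 170), 2), 2) = Pow(Rational(-479, 170), 2) = Rational(229441, 28900)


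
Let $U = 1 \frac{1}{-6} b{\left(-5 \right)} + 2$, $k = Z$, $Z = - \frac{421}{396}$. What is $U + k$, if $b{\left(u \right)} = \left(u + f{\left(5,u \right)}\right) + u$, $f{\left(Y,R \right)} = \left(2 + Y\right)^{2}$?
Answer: $- \frac{2203}{396} \approx -5.5631$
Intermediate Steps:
$Z = - \frac{421}{396}$ ($Z = \left(-421\right) \frac{1}{396} = - \frac{421}{396} \approx -1.0631$)
$b{\left(u \right)} = 49 + 2 u$ ($b{\left(u \right)} = \left(u + \left(2 + 5\right)^{2}\right) + u = \left(u + 7^{2}\right) + u = \left(u + 49\right) + u = \left(49 + u\right) + u = 49 + 2 u$)
$k = - \frac{421}{396} \approx -1.0631$
$U = - \frac{9}{2}$ ($U = 1 \frac{1}{-6} \left(49 + 2 \left(-5\right)\right) + 2 = 1 \left(- \frac{1}{6}\right) \left(49 - 10\right) + 2 = \left(- \frac{1}{6}\right) 39 + 2 = - \frac{13}{2} + 2 = - \frac{9}{2} \approx -4.5$)
$U + k = - \frac{9}{2} - \frac{421}{396} = - \frac{2203}{396}$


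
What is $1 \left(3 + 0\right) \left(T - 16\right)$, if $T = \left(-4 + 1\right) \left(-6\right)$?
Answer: $6$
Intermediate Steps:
$T = 18$ ($T = \left(-3\right) \left(-6\right) = 18$)
$1 \left(3 + 0\right) \left(T - 16\right) = 1 \left(3 + 0\right) \left(18 - 16\right) = 1 \cdot 3 \cdot 2 = 3 \cdot 2 = 6$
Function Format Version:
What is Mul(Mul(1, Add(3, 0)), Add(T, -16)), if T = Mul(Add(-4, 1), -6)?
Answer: 6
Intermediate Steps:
T = 18 (T = Mul(-3, -6) = 18)
Mul(Mul(1, Add(3, 0)), Add(T, -16)) = Mul(Mul(1, Add(3, 0)), Add(18, -16)) = Mul(Mul(1, 3), 2) = Mul(3, 2) = 6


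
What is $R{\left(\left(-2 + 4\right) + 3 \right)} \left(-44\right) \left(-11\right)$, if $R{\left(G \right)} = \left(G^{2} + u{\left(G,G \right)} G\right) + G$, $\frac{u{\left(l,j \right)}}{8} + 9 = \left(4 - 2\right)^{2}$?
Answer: $-82280$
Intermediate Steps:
$u{\left(l,j \right)} = -40$ ($u{\left(l,j \right)} = -72 + 8 \left(4 - 2\right)^{2} = -72 + 8 \cdot 2^{2} = -72 + 8 \cdot 4 = -72 + 32 = -40$)
$R{\left(G \right)} = G^{2} - 39 G$ ($R{\left(G \right)} = \left(G^{2} - 40 G\right) + G = G^{2} - 39 G$)
$R{\left(\left(-2 + 4\right) + 3 \right)} \left(-44\right) \left(-11\right) = \left(\left(-2 + 4\right) + 3\right) \left(-39 + \left(\left(-2 + 4\right) + 3\right)\right) \left(-44\right) \left(-11\right) = \left(2 + 3\right) \left(-39 + \left(2 + 3\right)\right) \left(-44\right) \left(-11\right) = 5 \left(-39 + 5\right) \left(-44\right) \left(-11\right) = 5 \left(-34\right) \left(-44\right) \left(-11\right) = \left(-170\right) \left(-44\right) \left(-11\right) = 7480 \left(-11\right) = -82280$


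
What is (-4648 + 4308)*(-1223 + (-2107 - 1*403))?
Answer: 1269220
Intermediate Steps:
(-4648 + 4308)*(-1223 + (-2107 - 1*403)) = -340*(-1223 + (-2107 - 403)) = -340*(-1223 - 2510) = -340*(-3733) = 1269220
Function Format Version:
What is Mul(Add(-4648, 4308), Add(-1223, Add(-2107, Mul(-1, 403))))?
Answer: 1269220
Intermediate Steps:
Mul(Add(-4648, 4308), Add(-1223, Add(-2107, Mul(-1, 403)))) = Mul(-340, Add(-1223, Add(-2107, -403))) = Mul(-340, Add(-1223, -2510)) = Mul(-340, -3733) = 1269220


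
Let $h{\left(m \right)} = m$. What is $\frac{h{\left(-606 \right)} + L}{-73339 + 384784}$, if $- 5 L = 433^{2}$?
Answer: $- \frac{190519}{1557225} \approx -0.12235$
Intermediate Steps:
$L = - \frac{187489}{5}$ ($L = - \frac{433^{2}}{5} = \left(- \frac{1}{5}\right) 187489 = - \frac{187489}{5} \approx -37498.0$)
$\frac{h{\left(-606 \right)} + L}{-73339 + 384784} = \frac{-606 - \frac{187489}{5}}{-73339 + 384784} = - \frac{190519}{5 \cdot 311445} = \left(- \frac{190519}{5}\right) \frac{1}{311445} = - \frac{190519}{1557225}$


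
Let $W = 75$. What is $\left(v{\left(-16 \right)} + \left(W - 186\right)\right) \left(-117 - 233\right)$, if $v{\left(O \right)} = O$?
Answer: $44450$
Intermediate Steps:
$\left(v{\left(-16 \right)} + \left(W - 186\right)\right) \left(-117 - 233\right) = \left(-16 + \left(75 - 186\right)\right) \left(-117 - 233\right) = \left(-16 + \left(75 - 186\right)\right) \left(-350\right) = \left(-16 - 111\right) \left(-350\right) = \left(-127\right) \left(-350\right) = 44450$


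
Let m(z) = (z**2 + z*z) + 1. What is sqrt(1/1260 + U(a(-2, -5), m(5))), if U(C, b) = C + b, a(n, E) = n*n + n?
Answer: sqrt(2337335)/210 ≈ 7.2802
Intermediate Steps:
m(z) = 1 + 2*z**2 (m(z) = (z**2 + z**2) + 1 = 2*z**2 + 1 = 1 + 2*z**2)
a(n, E) = n + n**2 (a(n, E) = n**2 + n = n + n**2)
sqrt(1/1260 + U(a(-2, -5), m(5))) = sqrt(1/1260 + (-2*(1 - 2) + (1 + 2*5**2))) = sqrt(1/1260 + (-2*(-1) + (1 + 2*25))) = sqrt(1/1260 + (2 + (1 + 50))) = sqrt(1/1260 + (2 + 51)) = sqrt(1/1260 + 53) = sqrt(66781/1260) = sqrt(2337335)/210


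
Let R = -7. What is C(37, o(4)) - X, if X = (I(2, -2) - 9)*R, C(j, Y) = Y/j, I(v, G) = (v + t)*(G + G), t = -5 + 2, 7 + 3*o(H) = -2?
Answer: -1298/37 ≈ -35.081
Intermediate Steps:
o(H) = -3 (o(H) = -7/3 + (⅓)*(-2) = -7/3 - ⅔ = -3)
t = -3
I(v, G) = 2*G*(-3 + v) (I(v, G) = (v - 3)*(G + G) = (-3 + v)*(2*G) = 2*G*(-3 + v))
X = 35 (X = (2*(-2)*(-3 + 2) - 9)*(-7) = (2*(-2)*(-1) - 9)*(-7) = (4 - 9)*(-7) = -5*(-7) = 35)
C(37, o(4)) - X = -3/37 - 1*35 = -3*1/37 - 35 = -3/37 - 35 = -1298/37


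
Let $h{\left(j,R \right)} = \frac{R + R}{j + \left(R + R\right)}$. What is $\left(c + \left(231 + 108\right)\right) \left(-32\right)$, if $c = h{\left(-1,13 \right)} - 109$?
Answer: $- \frac{184832}{25} \approx -7393.3$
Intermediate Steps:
$h{\left(j,R \right)} = \frac{2 R}{j + 2 R}$
$c = - \frac{2699}{25}$ ($c = 2 \cdot 13 \frac{1}{-1 + 2 \cdot 13} - 109 = 2 \cdot 13 \frac{1}{-1 + 26} - 109 = 2 \cdot 13 \cdot \frac{1}{25} - 109 = \frac{26}{25} - 109 = - \frac{2699}{25} \approx -107.96$)
$\left(c + \left(231 + 108\right)\right) \left(-32\right) = \left(- \frac{2699}{25} + \left(231 + 108\right)\right) \left(-32\right) = \left(- \frac{2699}{25} + 339\right) \left(-32\right) = \frac{5776}{25} \left(-32\right) = - \frac{184832}{25}$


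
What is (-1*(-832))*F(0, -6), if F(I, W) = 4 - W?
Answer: 8320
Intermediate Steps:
(-1*(-832))*F(0, -6) = (-1*(-832))*(4 - 1*(-6)) = 832*(4 + 6) = 832*10 = 8320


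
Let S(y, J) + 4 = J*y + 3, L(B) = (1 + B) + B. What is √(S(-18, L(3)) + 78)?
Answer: 7*I ≈ 7.0*I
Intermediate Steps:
L(B) = 1 + 2*B
S(y, J) = -1 + J*y (S(y, J) = -4 + (J*y + 3) = -4 + (3 + J*y) = -1 + J*y)
√(S(-18, L(3)) + 78) = √((-1 + (1 + 2*3)*(-18)) + 78) = √((-1 + (1 + 6)*(-18)) + 78) = √((-1 + 7*(-18)) + 78) = √((-1 - 126) + 78) = √(-127 + 78) = √(-49) = 7*I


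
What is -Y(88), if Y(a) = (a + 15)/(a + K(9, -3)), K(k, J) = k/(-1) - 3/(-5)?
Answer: -515/398 ≈ -1.2940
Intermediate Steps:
K(k, J) = 3/5 - k (K(k, J) = k*(-1) - 3*(-1/5) = -k + 3/5 = 3/5 - k)
Y(a) = (15 + a)/(-42/5 + a) (Y(a) = (a + 15)/(a + (3/5 - 1*9)) = (15 + a)/(a + (3/5 - 9)) = (15 + a)/(a - 42/5) = (15 + a)/(-42/5 + a))
-Y(88) = -5*(15 + 88)/(-42 + 5*88) = -5*103/(-42 + 440) = -5*103/398 = -1*515/398 = -515/398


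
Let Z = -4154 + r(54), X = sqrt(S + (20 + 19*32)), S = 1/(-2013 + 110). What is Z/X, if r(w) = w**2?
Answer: -1238*sqrt(252693661)/398361 ≈ -49.402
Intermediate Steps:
S = -1/1903 (S = 1/(-1903) = -1/1903 ≈ -0.00052549)
X = 3*sqrt(252693661)/1903 (X = sqrt(-1/1903 + (20 + 19*32)) = sqrt(-1/1903 + (20 + 608)) = sqrt(-1/1903 + 628) = sqrt(1195083/1903) = 3*sqrt(252693661)/1903 ≈ 25.060)
Z = -1238 (Z = -4154 + 54**2 = -4154 + 2916 = -1238)
Z/X = -1238*sqrt(252693661)/398361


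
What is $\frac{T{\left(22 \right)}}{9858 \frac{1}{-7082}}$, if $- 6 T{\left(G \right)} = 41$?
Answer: $\frac{145181}{29574} \approx 4.9091$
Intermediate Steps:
$T{\left(G \right)} = - \frac{41}{6}$ ($T{\left(G \right)} = \left(- \frac{1}{6}\right) 41 = - \frac{41}{6}$)
$\frac{T{\left(22 \right)}}{9858 \frac{1}{-7082}} = - \frac{41}{6 \frac{9858}{-7082}} = - \frac{41}{6 \cdot 9858 \left(- \frac{1}{7082}\right)} = - \frac{41}{6 \left(- \frac{4929}{3541}\right)} = \left(- \frac{41}{6}\right) \left(- \frac{3541}{4929}\right) = \frac{145181}{29574}$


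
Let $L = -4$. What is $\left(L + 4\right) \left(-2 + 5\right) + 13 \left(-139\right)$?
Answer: $-1807$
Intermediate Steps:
$\left(L + 4\right) \left(-2 + 5\right) + 13 \left(-139\right) = \left(-4 + 4\right) \left(-2 + 5\right) + 13 \left(-139\right) = 0 \cdot 3 - 1807 = 0 - 1807 = -1807$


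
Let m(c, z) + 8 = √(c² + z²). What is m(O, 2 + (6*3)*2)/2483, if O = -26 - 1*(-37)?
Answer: -8/2483 + √1565/2483 ≈ 0.012710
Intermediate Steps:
O = 11 (O = -26 + 37 = 11)
m(c, z) = -8 + √(c² + z²)
m(O, 2 + (6*3)*2)/2483 = (-8 + √(11² + (2 + (6*3)*2)²))/2483 = (-8 + √(121 + (2 + 18*2)²))*(1/2483) = (-8 + √(121 + (2 + 36)²))*(1/2483) = (-8 + √(121 + 38²))*(1/2483) = (-8 + √(121 + 1444))*(1/2483) = (-8 + √1565)*(1/2483) = -8/2483 + √1565/2483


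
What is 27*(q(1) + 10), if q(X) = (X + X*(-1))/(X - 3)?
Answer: 270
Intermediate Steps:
q(X) = 0 (q(X) = (X - X)/(-3 + X) = 0/(-3 + X) = 0)
27*(q(1) + 10) = 27*(0 + 10) = 27*10 = 270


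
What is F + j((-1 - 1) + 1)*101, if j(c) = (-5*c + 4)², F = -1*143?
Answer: 8038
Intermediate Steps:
F = -143
j(c) = (4 - 5*c)²
F + j((-1 - 1) + 1)*101 = -143 + (-4 + 5*((-1 - 1) + 1))²*101 = -143 + (-4 + 5*(-2 + 1))²*101 = -143 + (-4 + 5*(-1))²*101 = -143 + (-4 - 5)²*101 = -143 + (-9)²*101 = -143 + 81*101 = -143 + 8181 = 8038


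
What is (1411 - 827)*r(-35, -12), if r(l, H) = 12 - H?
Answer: 14016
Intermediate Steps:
(1411 - 827)*r(-35, -12) = (1411 - 827)*(12 - 1*(-12)) = 584*(12 + 12) = 584*24 = 14016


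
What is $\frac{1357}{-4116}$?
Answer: $- \frac{1357}{4116} \approx -0.32969$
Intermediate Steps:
$\frac{1357}{-4116} = 1357 \left(- \frac{1}{4116}\right) = - \frac{1357}{4116}$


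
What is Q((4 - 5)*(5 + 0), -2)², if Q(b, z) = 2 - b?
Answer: 49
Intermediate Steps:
Q((4 - 5)*(5 + 0), -2)² = (2 - (4 - 5)*(5 + 0))² = (2 - (-1)*5)² = (2 - 1*(-5))² = (2 + 5)² = 7² = 49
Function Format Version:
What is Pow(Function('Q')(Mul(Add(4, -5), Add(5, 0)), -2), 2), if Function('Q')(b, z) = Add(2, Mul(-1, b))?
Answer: 49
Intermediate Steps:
Pow(Function('Q')(Mul(Add(4, -5), Add(5, 0)), -2), 2) = Pow(Add(2, Mul(-1, Mul(Add(4, -5), Add(5, 0)))), 2) = Pow(Add(2, Mul(-1, Mul(-1, 5))), 2) = Pow(Add(2, Mul(-1, -5)), 2) = Pow(Add(2, 5), 2) = Pow(7, 2) = 49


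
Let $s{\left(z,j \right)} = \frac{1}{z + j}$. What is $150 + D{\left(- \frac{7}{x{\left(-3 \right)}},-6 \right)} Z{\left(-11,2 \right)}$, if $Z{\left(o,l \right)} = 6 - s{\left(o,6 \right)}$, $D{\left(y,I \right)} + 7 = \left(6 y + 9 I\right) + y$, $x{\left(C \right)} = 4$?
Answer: $- \frac{6083}{20} \approx -304.15$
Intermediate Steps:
$s{\left(z,j \right)} = \frac{1}{j + z}$
$D{\left(y,I \right)} = -7 + 7 y + 9 I$ ($D{\left(y,I \right)} = -7 + \left(\left(6 y + 9 I\right) + y\right) = -7 + \left(7 y + 9 I\right) = -7 + 7 y + 9 I$)
$Z{\left(o,l \right)} = 6 - \frac{1}{6 + o}$
$150 + D{\left(- \frac{7}{x{\left(-3 \right)}},-6 \right)} Z{\left(-11,2 \right)} = 150 + \left(-7 + 7 \left(- \frac{7}{4}\right) + 9 \left(-6\right)\right) \frac{35 + 6 \left(-11\right)}{6 - 11} = 150 + \left(-7 + 7 \left(\left(-7\right) \frac{1}{4}\right) - 54\right) \frac{35 - 66}{-5} = 150 + \left(-7 + 7 \left(- \frac{7}{4}\right) - 54\right) \left(\left(- \frac{1}{5}\right) \left(-31\right)\right) = 150 + \left(-7 - \frac{49}{4} - 54\right) \frac{31}{5} = 150 - \frac{9083}{20} = - \frac{6083}{20}$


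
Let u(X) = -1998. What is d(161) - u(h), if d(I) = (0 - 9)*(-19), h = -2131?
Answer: 2169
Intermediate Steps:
d(I) = 171 (d(I) = -9*(-19) = 171)
d(161) - u(h) = 171 - 1*(-1998) = 171 + 1998 = 2169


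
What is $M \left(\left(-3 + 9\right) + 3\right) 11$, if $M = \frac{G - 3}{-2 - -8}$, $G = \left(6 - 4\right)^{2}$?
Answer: $\frac{33}{2} \approx 16.5$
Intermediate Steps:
$G = 4$ ($G = 2^{2} = 4$)
$M = \frac{1}{6}$ ($M = \frac{4 - 3}{-2 - -8} = 1 \frac{1}{-2 + 8} = 1 \cdot \frac{1}{6} = \frac{1}{6} \approx 0.16667$)
$M \left(\left(-3 + 9\right) + 3\right) 11 = \frac{\left(-3 + 9\right) + 3}{6} \cdot 11 = \frac{6 + 3}{6} \cdot 11 = \frac{1}{6} \cdot 9 \cdot 11 = \frac{3}{2} \cdot 11 = \frac{33}{2}$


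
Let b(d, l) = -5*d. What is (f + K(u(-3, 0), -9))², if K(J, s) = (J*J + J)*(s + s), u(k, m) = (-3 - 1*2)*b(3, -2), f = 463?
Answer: 10431966769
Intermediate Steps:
u(k, m) = 75 (u(k, m) = (-3 - 1*2)*(-5*3) = (-3 - 2)*(-15) = -5*(-15) = 75)
K(J, s) = 2*s*(J + J²) (K(J, s) = (J² + J)*(2*s) = (J + J²)*(2*s) = 2*s*(J + J²))
(f + K(u(-3, 0), -9))² = (463 + 2*75*(-9)*(1 + 75))² = (463 + 2*75*(-9)*76)² = (463 - 102600)² = (-102137)² = 10431966769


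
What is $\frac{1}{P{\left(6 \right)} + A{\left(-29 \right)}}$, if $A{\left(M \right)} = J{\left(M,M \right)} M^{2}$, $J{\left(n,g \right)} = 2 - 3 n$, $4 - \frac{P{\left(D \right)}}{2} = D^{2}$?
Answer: $\frac{1}{74785} \approx 1.3372 \cdot 10^{-5}$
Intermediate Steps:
$P{\left(D \right)} = 8 - 2 D^{2}$
$A{\left(M \right)} = M^{2} \left(2 - 3 M\right)$ ($A{\left(M \right)} = \left(2 - 3 M\right) M^{2} = M^{2} \left(2 - 3 M\right)$)
$\frac{1}{P{\left(6 \right)} + A{\left(-29 \right)}} = \frac{1}{\left(8 - 2 \cdot 6^{2}\right) + \left(-29\right)^{2} \left(2 - -87\right)} = \frac{1}{\left(8 - 72\right) + 841 \left(2 + 87\right)} = \frac{1}{\left(8 - 72\right) + 841 \cdot 89} = \frac{1}{-64 + 74849} = \frac{1}{74785}$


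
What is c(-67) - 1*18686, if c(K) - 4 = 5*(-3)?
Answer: -18697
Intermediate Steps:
c(K) = -11 (c(K) = 4 + 5*(-3) = 4 - 15 = -11)
c(-67) - 1*18686 = -11 - 1*18686 = -11 - 18686 = -18697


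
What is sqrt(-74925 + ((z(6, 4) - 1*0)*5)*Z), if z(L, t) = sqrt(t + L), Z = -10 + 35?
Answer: 5*sqrt(-2997 + 5*sqrt(10)) ≈ 273.0*I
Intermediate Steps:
Z = 25
z(L, t) = sqrt(L + t)
sqrt(-74925 + ((z(6, 4) - 1*0)*5)*Z) = sqrt(-74925 + ((sqrt(6 + 4) - 1*0)*5)*25) = sqrt(-74925 + ((sqrt(10) + 0)*5)*25) = sqrt(-74925 + (sqrt(10)*5)*25) = sqrt(-74925 + (5*sqrt(10))*25) = sqrt(-74925 + 125*sqrt(10))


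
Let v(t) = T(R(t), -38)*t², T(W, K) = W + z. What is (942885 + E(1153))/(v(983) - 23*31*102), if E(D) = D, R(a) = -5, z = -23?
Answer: -472019/13564409 ≈ -0.034798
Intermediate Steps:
T(W, K) = -23 + W (T(W, K) = W - 23 = -23 + W)
v(t) = -28*t² (v(t) = (-23 - 5)*t² = -28*t²)
(942885 + E(1153))/(v(983) - 23*31*102) = (942885 + 1153)/(-28*983² - 23*31*102) = 944038/(-28*966289 - 713*102) = 944038/(-27056092 - 72726) = 944038/(-27128818) = 944038*(-1/27128818) = -472019/13564409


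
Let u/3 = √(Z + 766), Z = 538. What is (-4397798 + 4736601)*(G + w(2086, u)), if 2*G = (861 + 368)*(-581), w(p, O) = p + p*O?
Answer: -240508457231/2 + 4240458348*√326 ≈ -4.3691e+10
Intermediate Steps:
u = 6*√326 (u = 3*√(538 + 766) = 3*√1304 = 3*(2*√326) = 6*√326 ≈ 108.33)
w(p, O) = p + O*p
G = -714049/2 (G = ((861 + 368)*(-581))/2 = (1229*(-581))/2 = (½)*(-714049) = -714049/2 ≈ -3.5702e+5)
(-4397798 + 4736601)*(G + w(2086, u)) = (-4397798 + 4736601)*(-714049/2 + 2086*(1 + 6*√326)) = 338803*(-714049/2 + (2086 + 12516*√326)) = 338803*(-709877/2 + 12516*√326) = -240508457231/2 + 4240458348*√326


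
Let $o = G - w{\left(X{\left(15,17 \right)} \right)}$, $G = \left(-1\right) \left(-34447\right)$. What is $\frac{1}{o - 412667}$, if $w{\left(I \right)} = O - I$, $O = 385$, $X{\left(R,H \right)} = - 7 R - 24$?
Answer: $- \frac{1}{378734} \approx -2.6404 \cdot 10^{-6}$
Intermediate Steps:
$X{\left(R,H \right)} = -24 - 7 R$
$G = 34447$
$w{\left(I \right)} = 385 - I$
$o = 33933$ ($o = 34447 - \left(385 - \left(-24 - 105\right)\right) = 34447 - \left(385 - -129\right) = 34447 - \left(385 + 129\right) = 34447 - 514 = 33933$)
$\frac{1}{o - 412667} = \frac{1}{33933 - 412667} = \frac{1}{-378734} = - \frac{1}{378734}$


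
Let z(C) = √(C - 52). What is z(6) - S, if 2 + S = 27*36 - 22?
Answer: -948 + I*√46 ≈ -948.0 + 6.7823*I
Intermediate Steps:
z(C) = √(-52 + C)
S = 948 (S = -2 + (27*36 - 22) = -2 + (972 - 22) = -2 + 950 = 948)
z(6) - S = √(-52 + 6) - 1*948 = √(-46) - 948 = I*√46 - 948 = -948 + I*√46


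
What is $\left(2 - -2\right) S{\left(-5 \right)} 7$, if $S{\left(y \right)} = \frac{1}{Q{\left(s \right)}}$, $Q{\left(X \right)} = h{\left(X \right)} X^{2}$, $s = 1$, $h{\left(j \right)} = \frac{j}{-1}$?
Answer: $-28$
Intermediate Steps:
$h{\left(j \right)} = - j$ ($h{\left(j \right)} = j \left(-1\right) = - j$)
$Q{\left(X \right)} = - X^{3}$ ($Q{\left(X \right)} = - X X^{2} = - X^{3}$)
$S{\left(y \right)} = -1$ ($S{\left(y \right)} = \frac{1}{\left(-1\right) 1^{3}} = \frac{1}{\left(-1\right) 1} = \frac{1}{-1} = -1$)
$\left(2 - -2\right) S{\left(-5 \right)} 7 = \left(2 - -2\right) \left(-1\right) 7 = \left(2 + 2\right) \left(-1\right) 7 = 4 \left(-1\right) 7 = \left(-4\right) 7 = -28$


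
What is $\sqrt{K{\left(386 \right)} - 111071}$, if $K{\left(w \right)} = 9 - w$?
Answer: $2 i \sqrt{27862} \approx 333.84 i$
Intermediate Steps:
$\sqrt{K{\left(386 \right)} - 111071} = \sqrt{\left(9 - 386\right) - 111071} = \sqrt{-377 - 111071} = \sqrt{-111448} = 2 i \sqrt{27862}$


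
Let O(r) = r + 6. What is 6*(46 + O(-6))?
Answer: 276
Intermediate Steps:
O(r) = 6 + r
6*(46 + O(-6)) = 6*(46 + (6 - 6)) = 6*(46 + 0) = 6*46 = 276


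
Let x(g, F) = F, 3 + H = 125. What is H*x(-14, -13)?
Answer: -1586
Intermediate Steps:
H = 122 (H = -3 + 125 = 122)
H*x(-14, -13) = 122*(-13) = -1586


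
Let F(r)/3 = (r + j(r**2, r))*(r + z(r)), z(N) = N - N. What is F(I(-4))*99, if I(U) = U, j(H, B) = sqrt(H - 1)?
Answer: 4752 - 1188*sqrt(15) ≈ 150.90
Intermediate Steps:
z(N) = 0
j(H, B) = sqrt(-1 + H)
F(r) = 3*r*(r + sqrt(-1 + r**2)) (F(r) = 3*((r + sqrt(-1 + r**2))*(r + 0)) = 3*((r + sqrt(-1 + r**2))*r) = 3*(r*(r + sqrt(-1 + r**2))) = 3*r*(r + sqrt(-1 + r**2)))
F(I(-4))*99 = (3*(-4)*(-4 + sqrt(-1 + (-4)**2)))*99 = (3*(-4)*(-4 + sqrt(-1 + 16)))*99 = (3*(-4)*(-4 + sqrt(15)))*99 = (48 - 12*sqrt(15))*99 = 4752 - 1188*sqrt(15)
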